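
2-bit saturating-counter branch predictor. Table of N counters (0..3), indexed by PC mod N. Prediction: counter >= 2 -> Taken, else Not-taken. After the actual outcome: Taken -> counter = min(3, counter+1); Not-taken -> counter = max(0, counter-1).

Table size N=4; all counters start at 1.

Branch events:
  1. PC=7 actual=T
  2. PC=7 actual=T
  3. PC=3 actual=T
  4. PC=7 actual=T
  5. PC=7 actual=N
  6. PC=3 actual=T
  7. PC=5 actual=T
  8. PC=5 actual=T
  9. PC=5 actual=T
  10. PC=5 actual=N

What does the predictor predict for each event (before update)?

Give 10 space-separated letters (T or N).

Answer: N T T T T T N T T T

Derivation:
Ev 1: PC=7 idx=3 pred=N actual=T -> ctr[3]=2
Ev 2: PC=7 idx=3 pred=T actual=T -> ctr[3]=3
Ev 3: PC=3 idx=3 pred=T actual=T -> ctr[3]=3
Ev 4: PC=7 idx=3 pred=T actual=T -> ctr[3]=3
Ev 5: PC=7 idx=3 pred=T actual=N -> ctr[3]=2
Ev 6: PC=3 idx=3 pred=T actual=T -> ctr[3]=3
Ev 7: PC=5 idx=1 pred=N actual=T -> ctr[1]=2
Ev 8: PC=5 idx=1 pred=T actual=T -> ctr[1]=3
Ev 9: PC=5 idx=1 pred=T actual=T -> ctr[1]=3
Ev 10: PC=5 idx=1 pred=T actual=N -> ctr[1]=2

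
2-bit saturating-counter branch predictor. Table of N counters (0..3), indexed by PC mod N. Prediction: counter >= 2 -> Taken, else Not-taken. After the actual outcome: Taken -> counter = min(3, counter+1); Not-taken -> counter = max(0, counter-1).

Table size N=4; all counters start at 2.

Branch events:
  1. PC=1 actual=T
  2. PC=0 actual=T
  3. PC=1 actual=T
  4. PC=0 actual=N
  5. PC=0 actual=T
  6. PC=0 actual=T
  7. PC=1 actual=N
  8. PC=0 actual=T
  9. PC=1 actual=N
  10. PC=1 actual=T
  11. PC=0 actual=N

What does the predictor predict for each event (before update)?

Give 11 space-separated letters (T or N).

Ev 1: PC=1 idx=1 pred=T actual=T -> ctr[1]=3
Ev 2: PC=0 idx=0 pred=T actual=T -> ctr[0]=3
Ev 3: PC=1 idx=1 pred=T actual=T -> ctr[1]=3
Ev 4: PC=0 idx=0 pred=T actual=N -> ctr[0]=2
Ev 5: PC=0 idx=0 pred=T actual=T -> ctr[0]=3
Ev 6: PC=0 idx=0 pred=T actual=T -> ctr[0]=3
Ev 7: PC=1 idx=1 pred=T actual=N -> ctr[1]=2
Ev 8: PC=0 idx=0 pred=T actual=T -> ctr[0]=3
Ev 9: PC=1 idx=1 pred=T actual=N -> ctr[1]=1
Ev 10: PC=1 idx=1 pred=N actual=T -> ctr[1]=2
Ev 11: PC=0 idx=0 pred=T actual=N -> ctr[0]=2

Answer: T T T T T T T T T N T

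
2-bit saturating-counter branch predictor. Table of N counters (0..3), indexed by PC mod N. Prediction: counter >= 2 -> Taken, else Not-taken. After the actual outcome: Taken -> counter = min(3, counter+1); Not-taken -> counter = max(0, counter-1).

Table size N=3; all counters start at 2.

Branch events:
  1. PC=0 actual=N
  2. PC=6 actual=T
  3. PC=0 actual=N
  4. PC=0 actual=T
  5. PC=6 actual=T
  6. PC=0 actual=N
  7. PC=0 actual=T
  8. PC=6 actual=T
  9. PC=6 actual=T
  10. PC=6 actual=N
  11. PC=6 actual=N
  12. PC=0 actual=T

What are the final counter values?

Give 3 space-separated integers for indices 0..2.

Ev 1: PC=0 idx=0 pred=T actual=N -> ctr[0]=1
Ev 2: PC=6 idx=0 pred=N actual=T -> ctr[0]=2
Ev 3: PC=0 idx=0 pred=T actual=N -> ctr[0]=1
Ev 4: PC=0 idx=0 pred=N actual=T -> ctr[0]=2
Ev 5: PC=6 idx=0 pred=T actual=T -> ctr[0]=3
Ev 6: PC=0 idx=0 pred=T actual=N -> ctr[0]=2
Ev 7: PC=0 idx=0 pred=T actual=T -> ctr[0]=3
Ev 8: PC=6 idx=0 pred=T actual=T -> ctr[0]=3
Ev 9: PC=6 idx=0 pred=T actual=T -> ctr[0]=3
Ev 10: PC=6 idx=0 pred=T actual=N -> ctr[0]=2
Ev 11: PC=6 idx=0 pred=T actual=N -> ctr[0]=1
Ev 12: PC=0 idx=0 pred=N actual=T -> ctr[0]=2

Answer: 2 2 2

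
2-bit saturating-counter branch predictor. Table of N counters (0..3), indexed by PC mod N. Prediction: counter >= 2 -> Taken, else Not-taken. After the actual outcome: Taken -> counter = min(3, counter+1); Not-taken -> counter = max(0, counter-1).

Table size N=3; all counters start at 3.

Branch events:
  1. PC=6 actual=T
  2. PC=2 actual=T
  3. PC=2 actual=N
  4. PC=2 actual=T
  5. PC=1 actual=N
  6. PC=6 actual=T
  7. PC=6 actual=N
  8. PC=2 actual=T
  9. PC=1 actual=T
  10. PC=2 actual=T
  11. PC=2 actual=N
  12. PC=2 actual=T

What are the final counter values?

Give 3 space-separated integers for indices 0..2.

Answer: 2 3 3

Derivation:
Ev 1: PC=6 idx=0 pred=T actual=T -> ctr[0]=3
Ev 2: PC=2 idx=2 pred=T actual=T -> ctr[2]=3
Ev 3: PC=2 idx=2 pred=T actual=N -> ctr[2]=2
Ev 4: PC=2 idx=2 pred=T actual=T -> ctr[2]=3
Ev 5: PC=1 idx=1 pred=T actual=N -> ctr[1]=2
Ev 6: PC=6 idx=0 pred=T actual=T -> ctr[0]=3
Ev 7: PC=6 idx=0 pred=T actual=N -> ctr[0]=2
Ev 8: PC=2 idx=2 pred=T actual=T -> ctr[2]=3
Ev 9: PC=1 idx=1 pred=T actual=T -> ctr[1]=3
Ev 10: PC=2 idx=2 pred=T actual=T -> ctr[2]=3
Ev 11: PC=2 idx=2 pred=T actual=N -> ctr[2]=2
Ev 12: PC=2 idx=2 pred=T actual=T -> ctr[2]=3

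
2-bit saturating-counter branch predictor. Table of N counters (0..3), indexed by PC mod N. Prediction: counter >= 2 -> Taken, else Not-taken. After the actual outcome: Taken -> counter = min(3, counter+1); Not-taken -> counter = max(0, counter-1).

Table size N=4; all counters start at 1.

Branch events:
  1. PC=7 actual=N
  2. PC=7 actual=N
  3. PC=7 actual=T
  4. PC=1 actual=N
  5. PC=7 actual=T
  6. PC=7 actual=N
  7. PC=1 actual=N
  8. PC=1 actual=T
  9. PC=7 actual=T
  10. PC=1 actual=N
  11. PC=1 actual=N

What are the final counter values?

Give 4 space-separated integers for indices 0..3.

Answer: 1 0 1 2

Derivation:
Ev 1: PC=7 idx=3 pred=N actual=N -> ctr[3]=0
Ev 2: PC=7 idx=3 pred=N actual=N -> ctr[3]=0
Ev 3: PC=7 idx=3 pred=N actual=T -> ctr[3]=1
Ev 4: PC=1 idx=1 pred=N actual=N -> ctr[1]=0
Ev 5: PC=7 idx=3 pred=N actual=T -> ctr[3]=2
Ev 6: PC=7 idx=3 pred=T actual=N -> ctr[3]=1
Ev 7: PC=1 idx=1 pred=N actual=N -> ctr[1]=0
Ev 8: PC=1 idx=1 pred=N actual=T -> ctr[1]=1
Ev 9: PC=7 idx=3 pred=N actual=T -> ctr[3]=2
Ev 10: PC=1 idx=1 pred=N actual=N -> ctr[1]=0
Ev 11: PC=1 idx=1 pred=N actual=N -> ctr[1]=0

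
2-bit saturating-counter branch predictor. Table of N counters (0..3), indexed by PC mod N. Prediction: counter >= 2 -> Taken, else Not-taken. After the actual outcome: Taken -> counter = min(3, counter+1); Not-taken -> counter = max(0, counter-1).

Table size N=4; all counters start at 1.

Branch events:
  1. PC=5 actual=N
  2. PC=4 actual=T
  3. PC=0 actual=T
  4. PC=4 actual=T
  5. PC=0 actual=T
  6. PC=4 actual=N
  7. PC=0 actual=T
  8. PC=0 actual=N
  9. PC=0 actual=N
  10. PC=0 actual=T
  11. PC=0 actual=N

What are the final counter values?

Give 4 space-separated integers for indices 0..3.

Answer: 1 0 1 1

Derivation:
Ev 1: PC=5 idx=1 pred=N actual=N -> ctr[1]=0
Ev 2: PC=4 idx=0 pred=N actual=T -> ctr[0]=2
Ev 3: PC=0 idx=0 pred=T actual=T -> ctr[0]=3
Ev 4: PC=4 idx=0 pred=T actual=T -> ctr[0]=3
Ev 5: PC=0 idx=0 pred=T actual=T -> ctr[0]=3
Ev 6: PC=4 idx=0 pred=T actual=N -> ctr[0]=2
Ev 7: PC=0 idx=0 pred=T actual=T -> ctr[0]=3
Ev 8: PC=0 idx=0 pred=T actual=N -> ctr[0]=2
Ev 9: PC=0 idx=0 pred=T actual=N -> ctr[0]=1
Ev 10: PC=0 idx=0 pred=N actual=T -> ctr[0]=2
Ev 11: PC=0 idx=0 pred=T actual=N -> ctr[0]=1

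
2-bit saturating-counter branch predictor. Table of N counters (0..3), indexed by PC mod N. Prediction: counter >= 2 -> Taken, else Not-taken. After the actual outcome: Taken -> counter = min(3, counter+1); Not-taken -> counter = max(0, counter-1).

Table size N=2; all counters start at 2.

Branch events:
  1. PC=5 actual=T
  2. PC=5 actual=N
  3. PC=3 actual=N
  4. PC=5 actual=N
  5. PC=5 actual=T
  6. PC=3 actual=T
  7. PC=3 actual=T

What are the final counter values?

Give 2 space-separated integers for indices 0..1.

Answer: 2 3

Derivation:
Ev 1: PC=5 idx=1 pred=T actual=T -> ctr[1]=3
Ev 2: PC=5 idx=1 pred=T actual=N -> ctr[1]=2
Ev 3: PC=3 idx=1 pred=T actual=N -> ctr[1]=1
Ev 4: PC=5 idx=1 pred=N actual=N -> ctr[1]=0
Ev 5: PC=5 idx=1 pred=N actual=T -> ctr[1]=1
Ev 6: PC=3 idx=1 pred=N actual=T -> ctr[1]=2
Ev 7: PC=3 idx=1 pred=T actual=T -> ctr[1]=3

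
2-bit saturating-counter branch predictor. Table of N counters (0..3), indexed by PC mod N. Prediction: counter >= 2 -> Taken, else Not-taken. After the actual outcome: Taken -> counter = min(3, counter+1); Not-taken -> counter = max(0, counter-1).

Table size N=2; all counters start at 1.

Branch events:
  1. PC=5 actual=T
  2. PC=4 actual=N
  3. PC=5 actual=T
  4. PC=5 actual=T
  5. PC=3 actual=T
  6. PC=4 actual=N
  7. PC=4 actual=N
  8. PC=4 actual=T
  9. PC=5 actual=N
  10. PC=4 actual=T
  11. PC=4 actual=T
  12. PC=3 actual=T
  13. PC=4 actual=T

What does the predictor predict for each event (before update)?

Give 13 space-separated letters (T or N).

Answer: N N T T T N N N T N T T T

Derivation:
Ev 1: PC=5 idx=1 pred=N actual=T -> ctr[1]=2
Ev 2: PC=4 idx=0 pred=N actual=N -> ctr[0]=0
Ev 3: PC=5 idx=1 pred=T actual=T -> ctr[1]=3
Ev 4: PC=5 idx=1 pred=T actual=T -> ctr[1]=3
Ev 5: PC=3 idx=1 pred=T actual=T -> ctr[1]=3
Ev 6: PC=4 idx=0 pred=N actual=N -> ctr[0]=0
Ev 7: PC=4 idx=0 pred=N actual=N -> ctr[0]=0
Ev 8: PC=4 idx=0 pred=N actual=T -> ctr[0]=1
Ev 9: PC=5 idx=1 pred=T actual=N -> ctr[1]=2
Ev 10: PC=4 idx=0 pred=N actual=T -> ctr[0]=2
Ev 11: PC=4 idx=0 pred=T actual=T -> ctr[0]=3
Ev 12: PC=3 idx=1 pred=T actual=T -> ctr[1]=3
Ev 13: PC=4 idx=0 pred=T actual=T -> ctr[0]=3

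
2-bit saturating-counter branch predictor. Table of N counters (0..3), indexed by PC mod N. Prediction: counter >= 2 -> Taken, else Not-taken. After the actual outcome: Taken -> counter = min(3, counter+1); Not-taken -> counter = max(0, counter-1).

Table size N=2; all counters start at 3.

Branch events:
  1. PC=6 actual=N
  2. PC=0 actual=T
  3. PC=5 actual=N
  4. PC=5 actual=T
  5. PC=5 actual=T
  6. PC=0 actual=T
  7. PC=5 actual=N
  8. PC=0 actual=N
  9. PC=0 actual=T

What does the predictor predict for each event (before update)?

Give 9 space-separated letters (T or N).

Answer: T T T T T T T T T

Derivation:
Ev 1: PC=6 idx=0 pred=T actual=N -> ctr[0]=2
Ev 2: PC=0 idx=0 pred=T actual=T -> ctr[0]=3
Ev 3: PC=5 idx=1 pred=T actual=N -> ctr[1]=2
Ev 4: PC=5 idx=1 pred=T actual=T -> ctr[1]=3
Ev 5: PC=5 idx=1 pred=T actual=T -> ctr[1]=3
Ev 6: PC=0 idx=0 pred=T actual=T -> ctr[0]=3
Ev 7: PC=5 idx=1 pred=T actual=N -> ctr[1]=2
Ev 8: PC=0 idx=0 pred=T actual=N -> ctr[0]=2
Ev 9: PC=0 idx=0 pred=T actual=T -> ctr[0]=3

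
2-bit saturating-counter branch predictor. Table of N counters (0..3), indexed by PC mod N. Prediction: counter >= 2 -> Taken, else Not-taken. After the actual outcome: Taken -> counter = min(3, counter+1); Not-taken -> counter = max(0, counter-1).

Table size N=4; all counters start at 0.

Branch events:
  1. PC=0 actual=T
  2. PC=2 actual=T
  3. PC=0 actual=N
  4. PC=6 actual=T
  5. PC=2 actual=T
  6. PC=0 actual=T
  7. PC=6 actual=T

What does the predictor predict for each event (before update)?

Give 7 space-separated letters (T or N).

Ev 1: PC=0 idx=0 pred=N actual=T -> ctr[0]=1
Ev 2: PC=2 idx=2 pred=N actual=T -> ctr[2]=1
Ev 3: PC=0 idx=0 pred=N actual=N -> ctr[0]=0
Ev 4: PC=6 idx=2 pred=N actual=T -> ctr[2]=2
Ev 5: PC=2 idx=2 pred=T actual=T -> ctr[2]=3
Ev 6: PC=0 idx=0 pred=N actual=T -> ctr[0]=1
Ev 7: PC=6 idx=2 pred=T actual=T -> ctr[2]=3

Answer: N N N N T N T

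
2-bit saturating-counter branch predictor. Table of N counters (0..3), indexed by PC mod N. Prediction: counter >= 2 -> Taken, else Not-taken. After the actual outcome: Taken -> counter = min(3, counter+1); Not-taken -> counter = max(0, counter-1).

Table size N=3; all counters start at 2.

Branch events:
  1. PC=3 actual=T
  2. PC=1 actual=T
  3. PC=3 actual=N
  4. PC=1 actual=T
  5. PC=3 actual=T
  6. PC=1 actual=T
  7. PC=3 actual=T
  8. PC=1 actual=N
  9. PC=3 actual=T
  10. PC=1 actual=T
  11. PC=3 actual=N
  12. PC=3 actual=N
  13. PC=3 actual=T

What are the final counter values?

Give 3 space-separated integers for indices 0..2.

Answer: 2 3 2

Derivation:
Ev 1: PC=3 idx=0 pred=T actual=T -> ctr[0]=3
Ev 2: PC=1 idx=1 pred=T actual=T -> ctr[1]=3
Ev 3: PC=3 idx=0 pred=T actual=N -> ctr[0]=2
Ev 4: PC=1 idx=1 pred=T actual=T -> ctr[1]=3
Ev 5: PC=3 idx=0 pred=T actual=T -> ctr[0]=3
Ev 6: PC=1 idx=1 pred=T actual=T -> ctr[1]=3
Ev 7: PC=3 idx=0 pred=T actual=T -> ctr[0]=3
Ev 8: PC=1 idx=1 pred=T actual=N -> ctr[1]=2
Ev 9: PC=3 idx=0 pred=T actual=T -> ctr[0]=3
Ev 10: PC=1 idx=1 pred=T actual=T -> ctr[1]=3
Ev 11: PC=3 idx=0 pred=T actual=N -> ctr[0]=2
Ev 12: PC=3 idx=0 pred=T actual=N -> ctr[0]=1
Ev 13: PC=3 idx=0 pred=N actual=T -> ctr[0]=2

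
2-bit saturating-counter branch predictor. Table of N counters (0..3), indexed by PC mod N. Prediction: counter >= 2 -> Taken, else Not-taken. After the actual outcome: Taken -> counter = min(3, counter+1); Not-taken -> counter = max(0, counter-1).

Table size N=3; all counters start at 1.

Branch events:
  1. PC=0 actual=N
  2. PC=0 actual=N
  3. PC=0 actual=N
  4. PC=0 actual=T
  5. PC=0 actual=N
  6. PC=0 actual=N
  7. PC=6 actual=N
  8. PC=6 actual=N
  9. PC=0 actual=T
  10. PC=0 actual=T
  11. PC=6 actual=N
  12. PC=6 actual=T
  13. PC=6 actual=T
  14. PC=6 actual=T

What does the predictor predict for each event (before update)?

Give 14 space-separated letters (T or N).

Answer: N N N N N N N N N N T N T T

Derivation:
Ev 1: PC=0 idx=0 pred=N actual=N -> ctr[0]=0
Ev 2: PC=0 idx=0 pred=N actual=N -> ctr[0]=0
Ev 3: PC=0 idx=0 pred=N actual=N -> ctr[0]=0
Ev 4: PC=0 idx=0 pred=N actual=T -> ctr[0]=1
Ev 5: PC=0 idx=0 pred=N actual=N -> ctr[0]=0
Ev 6: PC=0 idx=0 pred=N actual=N -> ctr[0]=0
Ev 7: PC=6 idx=0 pred=N actual=N -> ctr[0]=0
Ev 8: PC=6 idx=0 pred=N actual=N -> ctr[0]=0
Ev 9: PC=0 idx=0 pred=N actual=T -> ctr[0]=1
Ev 10: PC=0 idx=0 pred=N actual=T -> ctr[0]=2
Ev 11: PC=6 idx=0 pred=T actual=N -> ctr[0]=1
Ev 12: PC=6 idx=0 pred=N actual=T -> ctr[0]=2
Ev 13: PC=6 idx=0 pred=T actual=T -> ctr[0]=3
Ev 14: PC=6 idx=0 pred=T actual=T -> ctr[0]=3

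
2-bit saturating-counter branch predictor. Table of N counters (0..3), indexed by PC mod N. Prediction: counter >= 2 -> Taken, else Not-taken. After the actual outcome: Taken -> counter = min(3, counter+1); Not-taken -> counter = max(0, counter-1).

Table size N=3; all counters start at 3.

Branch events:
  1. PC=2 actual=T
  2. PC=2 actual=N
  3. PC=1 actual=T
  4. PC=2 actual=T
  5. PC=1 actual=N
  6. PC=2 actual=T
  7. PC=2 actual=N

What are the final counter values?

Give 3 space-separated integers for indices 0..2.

Answer: 3 2 2

Derivation:
Ev 1: PC=2 idx=2 pred=T actual=T -> ctr[2]=3
Ev 2: PC=2 idx=2 pred=T actual=N -> ctr[2]=2
Ev 3: PC=1 idx=1 pred=T actual=T -> ctr[1]=3
Ev 4: PC=2 idx=2 pred=T actual=T -> ctr[2]=3
Ev 5: PC=1 idx=1 pred=T actual=N -> ctr[1]=2
Ev 6: PC=2 idx=2 pred=T actual=T -> ctr[2]=3
Ev 7: PC=2 idx=2 pred=T actual=N -> ctr[2]=2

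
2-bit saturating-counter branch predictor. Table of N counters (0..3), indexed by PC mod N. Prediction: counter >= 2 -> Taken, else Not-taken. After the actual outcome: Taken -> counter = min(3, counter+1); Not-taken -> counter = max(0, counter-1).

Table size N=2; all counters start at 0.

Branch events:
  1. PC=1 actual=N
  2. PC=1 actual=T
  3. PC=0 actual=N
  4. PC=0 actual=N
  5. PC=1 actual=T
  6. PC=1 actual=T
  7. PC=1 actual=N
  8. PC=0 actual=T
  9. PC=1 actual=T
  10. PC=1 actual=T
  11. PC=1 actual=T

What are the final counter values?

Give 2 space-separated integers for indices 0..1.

Answer: 1 3

Derivation:
Ev 1: PC=1 idx=1 pred=N actual=N -> ctr[1]=0
Ev 2: PC=1 idx=1 pred=N actual=T -> ctr[1]=1
Ev 3: PC=0 idx=0 pred=N actual=N -> ctr[0]=0
Ev 4: PC=0 idx=0 pred=N actual=N -> ctr[0]=0
Ev 5: PC=1 idx=1 pred=N actual=T -> ctr[1]=2
Ev 6: PC=1 idx=1 pred=T actual=T -> ctr[1]=3
Ev 7: PC=1 idx=1 pred=T actual=N -> ctr[1]=2
Ev 8: PC=0 idx=0 pred=N actual=T -> ctr[0]=1
Ev 9: PC=1 idx=1 pred=T actual=T -> ctr[1]=3
Ev 10: PC=1 idx=1 pred=T actual=T -> ctr[1]=3
Ev 11: PC=1 idx=1 pred=T actual=T -> ctr[1]=3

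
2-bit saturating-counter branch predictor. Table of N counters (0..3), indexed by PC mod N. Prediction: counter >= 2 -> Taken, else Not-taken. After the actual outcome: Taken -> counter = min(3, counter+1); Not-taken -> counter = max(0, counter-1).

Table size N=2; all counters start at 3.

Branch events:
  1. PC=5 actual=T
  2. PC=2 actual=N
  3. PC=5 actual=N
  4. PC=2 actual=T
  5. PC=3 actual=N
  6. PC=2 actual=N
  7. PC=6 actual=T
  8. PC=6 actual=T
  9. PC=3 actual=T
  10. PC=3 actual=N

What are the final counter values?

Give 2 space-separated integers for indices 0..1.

Answer: 3 1

Derivation:
Ev 1: PC=5 idx=1 pred=T actual=T -> ctr[1]=3
Ev 2: PC=2 idx=0 pred=T actual=N -> ctr[0]=2
Ev 3: PC=5 idx=1 pred=T actual=N -> ctr[1]=2
Ev 4: PC=2 idx=0 pred=T actual=T -> ctr[0]=3
Ev 5: PC=3 idx=1 pred=T actual=N -> ctr[1]=1
Ev 6: PC=2 idx=0 pred=T actual=N -> ctr[0]=2
Ev 7: PC=6 idx=0 pred=T actual=T -> ctr[0]=3
Ev 8: PC=6 idx=0 pred=T actual=T -> ctr[0]=3
Ev 9: PC=3 idx=1 pred=N actual=T -> ctr[1]=2
Ev 10: PC=3 idx=1 pred=T actual=N -> ctr[1]=1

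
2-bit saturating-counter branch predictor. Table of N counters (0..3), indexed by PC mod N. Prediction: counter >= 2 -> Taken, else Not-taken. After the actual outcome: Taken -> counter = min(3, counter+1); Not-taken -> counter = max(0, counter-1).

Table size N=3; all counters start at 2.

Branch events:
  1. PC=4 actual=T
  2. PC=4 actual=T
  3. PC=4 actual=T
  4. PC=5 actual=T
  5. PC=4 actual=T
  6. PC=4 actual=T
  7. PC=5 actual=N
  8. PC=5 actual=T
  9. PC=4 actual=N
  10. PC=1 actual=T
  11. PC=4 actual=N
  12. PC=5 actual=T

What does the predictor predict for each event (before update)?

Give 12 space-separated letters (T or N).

Ev 1: PC=4 idx=1 pred=T actual=T -> ctr[1]=3
Ev 2: PC=4 idx=1 pred=T actual=T -> ctr[1]=3
Ev 3: PC=4 idx=1 pred=T actual=T -> ctr[1]=3
Ev 4: PC=5 idx=2 pred=T actual=T -> ctr[2]=3
Ev 5: PC=4 idx=1 pred=T actual=T -> ctr[1]=3
Ev 6: PC=4 idx=1 pred=T actual=T -> ctr[1]=3
Ev 7: PC=5 idx=2 pred=T actual=N -> ctr[2]=2
Ev 8: PC=5 idx=2 pred=T actual=T -> ctr[2]=3
Ev 9: PC=4 idx=1 pred=T actual=N -> ctr[1]=2
Ev 10: PC=1 idx=1 pred=T actual=T -> ctr[1]=3
Ev 11: PC=4 idx=1 pred=T actual=N -> ctr[1]=2
Ev 12: PC=5 idx=2 pred=T actual=T -> ctr[2]=3

Answer: T T T T T T T T T T T T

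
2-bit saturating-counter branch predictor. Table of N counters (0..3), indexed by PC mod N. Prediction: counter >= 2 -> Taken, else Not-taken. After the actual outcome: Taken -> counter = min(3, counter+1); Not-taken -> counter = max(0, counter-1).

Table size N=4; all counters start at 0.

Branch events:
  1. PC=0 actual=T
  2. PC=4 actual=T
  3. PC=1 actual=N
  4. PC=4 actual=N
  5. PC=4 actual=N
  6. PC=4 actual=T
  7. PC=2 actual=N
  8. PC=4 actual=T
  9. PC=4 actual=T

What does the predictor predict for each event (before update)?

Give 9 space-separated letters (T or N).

Ev 1: PC=0 idx=0 pred=N actual=T -> ctr[0]=1
Ev 2: PC=4 idx=0 pred=N actual=T -> ctr[0]=2
Ev 3: PC=1 idx=1 pred=N actual=N -> ctr[1]=0
Ev 4: PC=4 idx=0 pred=T actual=N -> ctr[0]=1
Ev 5: PC=4 idx=0 pred=N actual=N -> ctr[0]=0
Ev 6: PC=4 idx=0 pred=N actual=T -> ctr[0]=1
Ev 7: PC=2 idx=2 pred=N actual=N -> ctr[2]=0
Ev 8: PC=4 idx=0 pred=N actual=T -> ctr[0]=2
Ev 9: PC=4 idx=0 pred=T actual=T -> ctr[0]=3

Answer: N N N T N N N N T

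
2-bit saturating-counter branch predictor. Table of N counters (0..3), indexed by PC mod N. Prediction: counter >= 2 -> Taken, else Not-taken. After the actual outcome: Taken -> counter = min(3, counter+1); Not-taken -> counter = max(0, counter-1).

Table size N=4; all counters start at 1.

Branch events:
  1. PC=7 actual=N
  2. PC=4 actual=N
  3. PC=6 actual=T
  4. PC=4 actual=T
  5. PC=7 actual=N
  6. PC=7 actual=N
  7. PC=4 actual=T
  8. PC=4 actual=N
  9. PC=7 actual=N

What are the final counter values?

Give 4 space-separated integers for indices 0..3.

Ev 1: PC=7 idx=3 pred=N actual=N -> ctr[3]=0
Ev 2: PC=4 idx=0 pred=N actual=N -> ctr[0]=0
Ev 3: PC=6 idx=2 pred=N actual=T -> ctr[2]=2
Ev 4: PC=4 idx=0 pred=N actual=T -> ctr[0]=1
Ev 5: PC=7 idx=3 pred=N actual=N -> ctr[3]=0
Ev 6: PC=7 idx=3 pred=N actual=N -> ctr[3]=0
Ev 7: PC=4 idx=0 pred=N actual=T -> ctr[0]=2
Ev 8: PC=4 idx=0 pred=T actual=N -> ctr[0]=1
Ev 9: PC=7 idx=3 pred=N actual=N -> ctr[3]=0

Answer: 1 1 2 0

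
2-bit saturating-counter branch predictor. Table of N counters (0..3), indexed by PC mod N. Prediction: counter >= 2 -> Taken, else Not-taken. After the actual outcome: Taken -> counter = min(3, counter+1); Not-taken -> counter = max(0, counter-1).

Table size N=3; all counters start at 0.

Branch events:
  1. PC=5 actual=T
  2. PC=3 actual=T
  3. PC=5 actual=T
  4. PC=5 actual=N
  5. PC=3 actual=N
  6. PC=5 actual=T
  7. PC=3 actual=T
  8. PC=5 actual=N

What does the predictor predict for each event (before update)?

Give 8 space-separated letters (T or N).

Ev 1: PC=5 idx=2 pred=N actual=T -> ctr[2]=1
Ev 2: PC=3 idx=0 pred=N actual=T -> ctr[0]=1
Ev 3: PC=5 idx=2 pred=N actual=T -> ctr[2]=2
Ev 4: PC=5 idx=2 pred=T actual=N -> ctr[2]=1
Ev 5: PC=3 idx=0 pred=N actual=N -> ctr[0]=0
Ev 6: PC=5 idx=2 pred=N actual=T -> ctr[2]=2
Ev 7: PC=3 idx=0 pred=N actual=T -> ctr[0]=1
Ev 8: PC=5 idx=2 pred=T actual=N -> ctr[2]=1

Answer: N N N T N N N T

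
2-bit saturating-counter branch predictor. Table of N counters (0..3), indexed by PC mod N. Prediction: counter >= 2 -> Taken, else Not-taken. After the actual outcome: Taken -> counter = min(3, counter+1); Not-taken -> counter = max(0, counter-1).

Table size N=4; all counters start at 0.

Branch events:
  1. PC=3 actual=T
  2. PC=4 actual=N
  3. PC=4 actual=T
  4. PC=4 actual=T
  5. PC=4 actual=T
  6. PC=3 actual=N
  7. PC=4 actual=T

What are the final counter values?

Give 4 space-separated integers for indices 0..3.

Answer: 3 0 0 0

Derivation:
Ev 1: PC=3 idx=3 pred=N actual=T -> ctr[3]=1
Ev 2: PC=4 idx=0 pred=N actual=N -> ctr[0]=0
Ev 3: PC=4 idx=0 pred=N actual=T -> ctr[0]=1
Ev 4: PC=4 idx=0 pred=N actual=T -> ctr[0]=2
Ev 5: PC=4 idx=0 pred=T actual=T -> ctr[0]=3
Ev 6: PC=3 idx=3 pred=N actual=N -> ctr[3]=0
Ev 7: PC=4 idx=0 pred=T actual=T -> ctr[0]=3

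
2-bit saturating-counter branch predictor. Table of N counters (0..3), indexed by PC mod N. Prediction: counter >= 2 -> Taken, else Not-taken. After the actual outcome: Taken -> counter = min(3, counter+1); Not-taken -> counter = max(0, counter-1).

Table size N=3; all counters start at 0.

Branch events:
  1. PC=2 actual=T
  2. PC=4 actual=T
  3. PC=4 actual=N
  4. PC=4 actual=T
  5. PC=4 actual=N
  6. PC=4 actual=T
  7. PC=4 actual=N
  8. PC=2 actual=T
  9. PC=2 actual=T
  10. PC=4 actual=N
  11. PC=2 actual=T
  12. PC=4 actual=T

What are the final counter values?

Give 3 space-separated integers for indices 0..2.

Answer: 0 1 3

Derivation:
Ev 1: PC=2 idx=2 pred=N actual=T -> ctr[2]=1
Ev 2: PC=4 idx=1 pred=N actual=T -> ctr[1]=1
Ev 3: PC=4 idx=1 pred=N actual=N -> ctr[1]=0
Ev 4: PC=4 idx=1 pred=N actual=T -> ctr[1]=1
Ev 5: PC=4 idx=1 pred=N actual=N -> ctr[1]=0
Ev 6: PC=4 idx=1 pred=N actual=T -> ctr[1]=1
Ev 7: PC=4 idx=1 pred=N actual=N -> ctr[1]=0
Ev 8: PC=2 idx=2 pred=N actual=T -> ctr[2]=2
Ev 9: PC=2 idx=2 pred=T actual=T -> ctr[2]=3
Ev 10: PC=4 idx=1 pred=N actual=N -> ctr[1]=0
Ev 11: PC=2 idx=2 pred=T actual=T -> ctr[2]=3
Ev 12: PC=4 idx=1 pred=N actual=T -> ctr[1]=1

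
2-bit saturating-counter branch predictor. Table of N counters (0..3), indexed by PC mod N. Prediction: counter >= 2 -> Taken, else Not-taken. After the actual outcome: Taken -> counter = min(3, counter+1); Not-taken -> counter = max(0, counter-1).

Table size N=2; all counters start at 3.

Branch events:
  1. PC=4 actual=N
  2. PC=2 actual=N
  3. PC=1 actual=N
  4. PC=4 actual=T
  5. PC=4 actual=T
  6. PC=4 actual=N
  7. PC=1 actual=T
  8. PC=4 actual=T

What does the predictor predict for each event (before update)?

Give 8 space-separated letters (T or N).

Ev 1: PC=4 idx=0 pred=T actual=N -> ctr[0]=2
Ev 2: PC=2 idx=0 pred=T actual=N -> ctr[0]=1
Ev 3: PC=1 idx=1 pred=T actual=N -> ctr[1]=2
Ev 4: PC=4 idx=0 pred=N actual=T -> ctr[0]=2
Ev 5: PC=4 idx=0 pred=T actual=T -> ctr[0]=3
Ev 6: PC=4 idx=0 pred=T actual=N -> ctr[0]=2
Ev 7: PC=1 idx=1 pred=T actual=T -> ctr[1]=3
Ev 8: PC=4 idx=0 pred=T actual=T -> ctr[0]=3

Answer: T T T N T T T T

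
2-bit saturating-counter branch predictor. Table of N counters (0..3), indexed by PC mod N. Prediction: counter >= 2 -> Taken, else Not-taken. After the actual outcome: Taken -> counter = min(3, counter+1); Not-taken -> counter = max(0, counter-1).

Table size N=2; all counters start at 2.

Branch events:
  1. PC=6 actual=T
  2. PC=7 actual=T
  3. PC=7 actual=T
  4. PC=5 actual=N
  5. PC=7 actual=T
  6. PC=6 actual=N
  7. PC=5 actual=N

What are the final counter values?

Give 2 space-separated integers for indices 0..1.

Ev 1: PC=6 idx=0 pred=T actual=T -> ctr[0]=3
Ev 2: PC=7 idx=1 pred=T actual=T -> ctr[1]=3
Ev 3: PC=7 idx=1 pred=T actual=T -> ctr[1]=3
Ev 4: PC=5 idx=1 pred=T actual=N -> ctr[1]=2
Ev 5: PC=7 idx=1 pred=T actual=T -> ctr[1]=3
Ev 6: PC=6 idx=0 pred=T actual=N -> ctr[0]=2
Ev 7: PC=5 idx=1 pred=T actual=N -> ctr[1]=2

Answer: 2 2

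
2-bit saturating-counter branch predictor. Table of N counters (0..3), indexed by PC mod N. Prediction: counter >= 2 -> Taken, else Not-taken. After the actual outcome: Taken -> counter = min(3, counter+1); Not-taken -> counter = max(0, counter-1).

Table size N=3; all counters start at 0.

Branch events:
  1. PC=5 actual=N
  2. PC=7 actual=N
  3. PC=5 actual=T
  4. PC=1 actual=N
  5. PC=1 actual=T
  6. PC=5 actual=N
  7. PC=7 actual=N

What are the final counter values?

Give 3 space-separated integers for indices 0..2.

Ev 1: PC=5 idx=2 pred=N actual=N -> ctr[2]=0
Ev 2: PC=7 idx=1 pred=N actual=N -> ctr[1]=0
Ev 3: PC=5 idx=2 pred=N actual=T -> ctr[2]=1
Ev 4: PC=1 idx=1 pred=N actual=N -> ctr[1]=0
Ev 5: PC=1 idx=1 pred=N actual=T -> ctr[1]=1
Ev 6: PC=5 idx=2 pred=N actual=N -> ctr[2]=0
Ev 7: PC=7 idx=1 pred=N actual=N -> ctr[1]=0

Answer: 0 0 0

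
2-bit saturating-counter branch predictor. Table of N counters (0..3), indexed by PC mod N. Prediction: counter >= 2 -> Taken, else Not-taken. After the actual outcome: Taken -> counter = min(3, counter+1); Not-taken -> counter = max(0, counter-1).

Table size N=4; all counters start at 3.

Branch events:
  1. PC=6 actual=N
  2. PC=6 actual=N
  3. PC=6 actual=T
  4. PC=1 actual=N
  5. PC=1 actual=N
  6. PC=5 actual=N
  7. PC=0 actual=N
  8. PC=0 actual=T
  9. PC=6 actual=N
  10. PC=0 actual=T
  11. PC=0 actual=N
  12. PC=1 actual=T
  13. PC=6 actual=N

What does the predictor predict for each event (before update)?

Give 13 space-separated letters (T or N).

Answer: T T N T T N T T T T T N N

Derivation:
Ev 1: PC=6 idx=2 pred=T actual=N -> ctr[2]=2
Ev 2: PC=6 idx=2 pred=T actual=N -> ctr[2]=1
Ev 3: PC=6 idx=2 pred=N actual=T -> ctr[2]=2
Ev 4: PC=1 idx=1 pred=T actual=N -> ctr[1]=2
Ev 5: PC=1 idx=1 pred=T actual=N -> ctr[1]=1
Ev 6: PC=5 idx=1 pred=N actual=N -> ctr[1]=0
Ev 7: PC=0 idx=0 pred=T actual=N -> ctr[0]=2
Ev 8: PC=0 idx=0 pred=T actual=T -> ctr[0]=3
Ev 9: PC=6 idx=2 pred=T actual=N -> ctr[2]=1
Ev 10: PC=0 idx=0 pred=T actual=T -> ctr[0]=3
Ev 11: PC=0 idx=0 pred=T actual=N -> ctr[0]=2
Ev 12: PC=1 idx=1 pred=N actual=T -> ctr[1]=1
Ev 13: PC=6 idx=2 pred=N actual=N -> ctr[2]=0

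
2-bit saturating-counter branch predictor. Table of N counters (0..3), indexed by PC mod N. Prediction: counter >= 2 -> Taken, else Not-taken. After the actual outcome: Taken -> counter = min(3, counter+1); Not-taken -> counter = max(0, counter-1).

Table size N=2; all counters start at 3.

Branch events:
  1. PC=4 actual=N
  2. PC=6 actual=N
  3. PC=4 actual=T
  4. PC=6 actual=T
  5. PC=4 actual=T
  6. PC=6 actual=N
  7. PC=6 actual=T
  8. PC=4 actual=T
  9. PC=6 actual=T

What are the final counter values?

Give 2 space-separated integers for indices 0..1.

Ev 1: PC=4 idx=0 pred=T actual=N -> ctr[0]=2
Ev 2: PC=6 idx=0 pred=T actual=N -> ctr[0]=1
Ev 3: PC=4 idx=0 pred=N actual=T -> ctr[0]=2
Ev 4: PC=6 idx=0 pred=T actual=T -> ctr[0]=3
Ev 5: PC=4 idx=0 pred=T actual=T -> ctr[0]=3
Ev 6: PC=6 idx=0 pred=T actual=N -> ctr[0]=2
Ev 7: PC=6 idx=0 pred=T actual=T -> ctr[0]=3
Ev 8: PC=4 idx=0 pred=T actual=T -> ctr[0]=3
Ev 9: PC=6 idx=0 pred=T actual=T -> ctr[0]=3

Answer: 3 3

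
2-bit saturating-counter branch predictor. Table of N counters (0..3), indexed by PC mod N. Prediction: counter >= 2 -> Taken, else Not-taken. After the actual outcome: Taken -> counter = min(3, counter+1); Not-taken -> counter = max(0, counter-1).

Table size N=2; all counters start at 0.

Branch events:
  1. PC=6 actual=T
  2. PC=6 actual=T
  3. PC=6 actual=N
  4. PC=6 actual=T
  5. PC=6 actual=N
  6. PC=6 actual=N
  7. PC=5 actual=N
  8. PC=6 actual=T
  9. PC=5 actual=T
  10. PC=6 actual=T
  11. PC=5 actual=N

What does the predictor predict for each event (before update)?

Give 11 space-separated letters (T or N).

Answer: N N T N T N N N N N N

Derivation:
Ev 1: PC=6 idx=0 pred=N actual=T -> ctr[0]=1
Ev 2: PC=6 idx=0 pred=N actual=T -> ctr[0]=2
Ev 3: PC=6 idx=0 pred=T actual=N -> ctr[0]=1
Ev 4: PC=6 idx=0 pred=N actual=T -> ctr[0]=2
Ev 5: PC=6 idx=0 pred=T actual=N -> ctr[0]=1
Ev 6: PC=6 idx=0 pred=N actual=N -> ctr[0]=0
Ev 7: PC=5 idx=1 pred=N actual=N -> ctr[1]=0
Ev 8: PC=6 idx=0 pred=N actual=T -> ctr[0]=1
Ev 9: PC=5 idx=1 pred=N actual=T -> ctr[1]=1
Ev 10: PC=6 idx=0 pred=N actual=T -> ctr[0]=2
Ev 11: PC=5 idx=1 pred=N actual=N -> ctr[1]=0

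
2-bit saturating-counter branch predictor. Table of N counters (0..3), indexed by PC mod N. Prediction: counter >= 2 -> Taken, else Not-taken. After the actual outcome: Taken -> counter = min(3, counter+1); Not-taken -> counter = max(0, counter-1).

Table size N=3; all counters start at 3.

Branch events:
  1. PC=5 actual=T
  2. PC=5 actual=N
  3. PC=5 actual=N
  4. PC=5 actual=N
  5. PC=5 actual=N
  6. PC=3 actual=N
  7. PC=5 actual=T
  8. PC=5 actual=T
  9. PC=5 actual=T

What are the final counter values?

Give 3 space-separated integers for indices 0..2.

Answer: 2 3 3

Derivation:
Ev 1: PC=5 idx=2 pred=T actual=T -> ctr[2]=3
Ev 2: PC=5 idx=2 pred=T actual=N -> ctr[2]=2
Ev 3: PC=5 idx=2 pred=T actual=N -> ctr[2]=1
Ev 4: PC=5 idx=2 pred=N actual=N -> ctr[2]=0
Ev 5: PC=5 idx=2 pred=N actual=N -> ctr[2]=0
Ev 6: PC=3 idx=0 pred=T actual=N -> ctr[0]=2
Ev 7: PC=5 idx=2 pred=N actual=T -> ctr[2]=1
Ev 8: PC=5 idx=2 pred=N actual=T -> ctr[2]=2
Ev 9: PC=5 idx=2 pred=T actual=T -> ctr[2]=3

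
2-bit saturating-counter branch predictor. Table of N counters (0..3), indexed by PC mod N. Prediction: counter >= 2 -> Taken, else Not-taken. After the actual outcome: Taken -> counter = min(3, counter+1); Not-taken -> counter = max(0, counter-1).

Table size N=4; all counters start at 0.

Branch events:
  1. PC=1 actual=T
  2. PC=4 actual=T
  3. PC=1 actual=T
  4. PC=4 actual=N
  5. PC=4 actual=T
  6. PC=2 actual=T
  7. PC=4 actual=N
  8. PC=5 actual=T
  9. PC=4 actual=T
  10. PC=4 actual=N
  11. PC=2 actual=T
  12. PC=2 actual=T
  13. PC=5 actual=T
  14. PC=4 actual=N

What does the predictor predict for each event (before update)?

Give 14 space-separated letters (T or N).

Answer: N N N N N N N T N N N T T N

Derivation:
Ev 1: PC=1 idx=1 pred=N actual=T -> ctr[1]=1
Ev 2: PC=4 idx=0 pred=N actual=T -> ctr[0]=1
Ev 3: PC=1 idx=1 pred=N actual=T -> ctr[1]=2
Ev 4: PC=4 idx=0 pred=N actual=N -> ctr[0]=0
Ev 5: PC=4 idx=0 pred=N actual=T -> ctr[0]=1
Ev 6: PC=2 idx=2 pred=N actual=T -> ctr[2]=1
Ev 7: PC=4 idx=0 pred=N actual=N -> ctr[0]=0
Ev 8: PC=5 idx=1 pred=T actual=T -> ctr[1]=3
Ev 9: PC=4 idx=0 pred=N actual=T -> ctr[0]=1
Ev 10: PC=4 idx=0 pred=N actual=N -> ctr[0]=0
Ev 11: PC=2 idx=2 pred=N actual=T -> ctr[2]=2
Ev 12: PC=2 idx=2 pred=T actual=T -> ctr[2]=3
Ev 13: PC=5 idx=1 pred=T actual=T -> ctr[1]=3
Ev 14: PC=4 idx=0 pred=N actual=N -> ctr[0]=0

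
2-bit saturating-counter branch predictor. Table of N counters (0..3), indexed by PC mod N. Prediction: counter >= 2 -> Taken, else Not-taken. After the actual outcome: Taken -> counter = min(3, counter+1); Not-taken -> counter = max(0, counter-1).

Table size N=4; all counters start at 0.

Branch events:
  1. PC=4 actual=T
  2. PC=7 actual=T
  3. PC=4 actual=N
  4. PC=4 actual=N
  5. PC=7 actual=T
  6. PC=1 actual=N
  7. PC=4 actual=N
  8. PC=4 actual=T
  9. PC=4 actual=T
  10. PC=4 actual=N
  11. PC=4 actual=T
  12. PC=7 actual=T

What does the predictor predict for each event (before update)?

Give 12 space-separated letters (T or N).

Answer: N N N N N N N N N T N T

Derivation:
Ev 1: PC=4 idx=0 pred=N actual=T -> ctr[0]=1
Ev 2: PC=7 idx=3 pred=N actual=T -> ctr[3]=1
Ev 3: PC=4 idx=0 pred=N actual=N -> ctr[0]=0
Ev 4: PC=4 idx=0 pred=N actual=N -> ctr[0]=0
Ev 5: PC=7 idx=3 pred=N actual=T -> ctr[3]=2
Ev 6: PC=1 idx=1 pred=N actual=N -> ctr[1]=0
Ev 7: PC=4 idx=0 pred=N actual=N -> ctr[0]=0
Ev 8: PC=4 idx=0 pred=N actual=T -> ctr[0]=1
Ev 9: PC=4 idx=0 pred=N actual=T -> ctr[0]=2
Ev 10: PC=4 idx=0 pred=T actual=N -> ctr[0]=1
Ev 11: PC=4 idx=0 pred=N actual=T -> ctr[0]=2
Ev 12: PC=7 idx=3 pred=T actual=T -> ctr[3]=3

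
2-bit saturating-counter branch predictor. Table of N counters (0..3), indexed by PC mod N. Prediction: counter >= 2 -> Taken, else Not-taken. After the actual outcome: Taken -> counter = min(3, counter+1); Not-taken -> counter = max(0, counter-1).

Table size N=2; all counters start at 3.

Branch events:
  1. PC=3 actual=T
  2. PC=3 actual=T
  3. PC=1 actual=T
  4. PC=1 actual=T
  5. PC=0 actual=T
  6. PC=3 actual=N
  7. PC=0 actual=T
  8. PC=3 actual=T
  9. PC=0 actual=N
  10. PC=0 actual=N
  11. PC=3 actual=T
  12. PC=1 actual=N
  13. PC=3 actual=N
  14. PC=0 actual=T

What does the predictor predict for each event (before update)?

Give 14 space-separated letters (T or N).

Answer: T T T T T T T T T T T T T N

Derivation:
Ev 1: PC=3 idx=1 pred=T actual=T -> ctr[1]=3
Ev 2: PC=3 idx=1 pred=T actual=T -> ctr[1]=3
Ev 3: PC=1 idx=1 pred=T actual=T -> ctr[1]=3
Ev 4: PC=1 idx=1 pred=T actual=T -> ctr[1]=3
Ev 5: PC=0 idx=0 pred=T actual=T -> ctr[0]=3
Ev 6: PC=3 idx=1 pred=T actual=N -> ctr[1]=2
Ev 7: PC=0 idx=0 pred=T actual=T -> ctr[0]=3
Ev 8: PC=3 idx=1 pred=T actual=T -> ctr[1]=3
Ev 9: PC=0 idx=0 pred=T actual=N -> ctr[0]=2
Ev 10: PC=0 idx=0 pred=T actual=N -> ctr[0]=1
Ev 11: PC=3 idx=1 pred=T actual=T -> ctr[1]=3
Ev 12: PC=1 idx=1 pred=T actual=N -> ctr[1]=2
Ev 13: PC=3 idx=1 pred=T actual=N -> ctr[1]=1
Ev 14: PC=0 idx=0 pred=N actual=T -> ctr[0]=2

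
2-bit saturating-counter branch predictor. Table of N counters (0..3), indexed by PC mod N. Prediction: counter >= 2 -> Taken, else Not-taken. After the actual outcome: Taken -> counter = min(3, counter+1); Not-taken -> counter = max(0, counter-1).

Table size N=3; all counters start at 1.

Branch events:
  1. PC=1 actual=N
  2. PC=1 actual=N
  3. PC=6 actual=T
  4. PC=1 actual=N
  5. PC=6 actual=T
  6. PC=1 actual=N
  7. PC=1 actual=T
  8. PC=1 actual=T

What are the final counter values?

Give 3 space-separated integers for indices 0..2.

Ev 1: PC=1 idx=1 pred=N actual=N -> ctr[1]=0
Ev 2: PC=1 idx=1 pred=N actual=N -> ctr[1]=0
Ev 3: PC=6 idx=0 pred=N actual=T -> ctr[0]=2
Ev 4: PC=1 idx=1 pred=N actual=N -> ctr[1]=0
Ev 5: PC=6 idx=0 pred=T actual=T -> ctr[0]=3
Ev 6: PC=1 idx=1 pred=N actual=N -> ctr[1]=0
Ev 7: PC=1 idx=1 pred=N actual=T -> ctr[1]=1
Ev 8: PC=1 idx=1 pred=N actual=T -> ctr[1]=2

Answer: 3 2 1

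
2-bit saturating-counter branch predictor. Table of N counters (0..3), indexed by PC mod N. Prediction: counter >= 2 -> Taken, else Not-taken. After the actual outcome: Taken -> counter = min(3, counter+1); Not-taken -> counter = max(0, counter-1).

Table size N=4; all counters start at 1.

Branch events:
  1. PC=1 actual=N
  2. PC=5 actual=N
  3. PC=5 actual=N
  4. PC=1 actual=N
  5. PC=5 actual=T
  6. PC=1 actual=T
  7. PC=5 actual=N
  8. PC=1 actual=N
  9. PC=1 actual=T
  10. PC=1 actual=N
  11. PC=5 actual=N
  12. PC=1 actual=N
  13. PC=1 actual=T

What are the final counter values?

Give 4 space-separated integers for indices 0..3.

Answer: 1 1 1 1

Derivation:
Ev 1: PC=1 idx=1 pred=N actual=N -> ctr[1]=0
Ev 2: PC=5 idx=1 pred=N actual=N -> ctr[1]=0
Ev 3: PC=5 idx=1 pred=N actual=N -> ctr[1]=0
Ev 4: PC=1 idx=1 pred=N actual=N -> ctr[1]=0
Ev 5: PC=5 idx=1 pred=N actual=T -> ctr[1]=1
Ev 6: PC=1 idx=1 pred=N actual=T -> ctr[1]=2
Ev 7: PC=5 idx=1 pred=T actual=N -> ctr[1]=1
Ev 8: PC=1 idx=1 pred=N actual=N -> ctr[1]=0
Ev 9: PC=1 idx=1 pred=N actual=T -> ctr[1]=1
Ev 10: PC=1 idx=1 pred=N actual=N -> ctr[1]=0
Ev 11: PC=5 idx=1 pred=N actual=N -> ctr[1]=0
Ev 12: PC=1 idx=1 pred=N actual=N -> ctr[1]=0
Ev 13: PC=1 idx=1 pred=N actual=T -> ctr[1]=1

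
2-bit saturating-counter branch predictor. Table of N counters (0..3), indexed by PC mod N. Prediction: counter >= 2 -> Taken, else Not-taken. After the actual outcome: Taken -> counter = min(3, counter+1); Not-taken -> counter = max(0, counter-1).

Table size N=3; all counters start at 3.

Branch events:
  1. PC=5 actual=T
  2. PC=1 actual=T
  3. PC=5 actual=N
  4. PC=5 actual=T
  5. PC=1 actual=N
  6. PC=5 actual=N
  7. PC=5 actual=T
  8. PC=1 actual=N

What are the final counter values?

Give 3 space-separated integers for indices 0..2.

Ev 1: PC=5 idx=2 pred=T actual=T -> ctr[2]=3
Ev 2: PC=1 idx=1 pred=T actual=T -> ctr[1]=3
Ev 3: PC=5 idx=2 pred=T actual=N -> ctr[2]=2
Ev 4: PC=5 idx=2 pred=T actual=T -> ctr[2]=3
Ev 5: PC=1 idx=1 pred=T actual=N -> ctr[1]=2
Ev 6: PC=5 idx=2 pred=T actual=N -> ctr[2]=2
Ev 7: PC=5 idx=2 pred=T actual=T -> ctr[2]=3
Ev 8: PC=1 idx=1 pred=T actual=N -> ctr[1]=1

Answer: 3 1 3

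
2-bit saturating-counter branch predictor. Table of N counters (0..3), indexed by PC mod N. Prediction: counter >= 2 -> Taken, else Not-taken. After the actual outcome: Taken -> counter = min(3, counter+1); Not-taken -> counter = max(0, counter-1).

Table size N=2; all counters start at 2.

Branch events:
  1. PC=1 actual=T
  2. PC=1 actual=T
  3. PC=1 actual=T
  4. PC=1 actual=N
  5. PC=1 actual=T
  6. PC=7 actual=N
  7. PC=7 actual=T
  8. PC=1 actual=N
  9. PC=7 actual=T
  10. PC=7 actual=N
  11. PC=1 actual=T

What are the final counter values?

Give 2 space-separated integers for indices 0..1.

Ev 1: PC=1 idx=1 pred=T actual=T -> ctr[1]=3
Ev 2: PC=1 idx=1 pred=T actual=T -> ctr[1]=3
Ev 3: PC=1 idx=1 pred=T actual=T -> ctr[1]=3
Ev 4: PC=1 idx=1 pred=T actual=N -> ctr[1]=2
Ev 5: PC=1 idx=1 pred=T actual=T -> ctr[1]=3
Ev 6: PC=7 idx=1 pred=T actual=N -> ctr[1]=2
Ev 7: PC=7 idx=1 pred=T actual=T -> ctr[1]=3
Ev 8: PC=1 idx=1 pred=T actual=N -> ctr[1]=2
Ev 9: PC=7 idx=1 pred=T actual=T -> ctr[1]=3
Ev 10: PC=7 idx=1 pred=T actual=N -> ctr[1]=2
Ev 11: PC=1 idx=1 pred=T actual=T -> ctr[1]=3

Answer: 2 3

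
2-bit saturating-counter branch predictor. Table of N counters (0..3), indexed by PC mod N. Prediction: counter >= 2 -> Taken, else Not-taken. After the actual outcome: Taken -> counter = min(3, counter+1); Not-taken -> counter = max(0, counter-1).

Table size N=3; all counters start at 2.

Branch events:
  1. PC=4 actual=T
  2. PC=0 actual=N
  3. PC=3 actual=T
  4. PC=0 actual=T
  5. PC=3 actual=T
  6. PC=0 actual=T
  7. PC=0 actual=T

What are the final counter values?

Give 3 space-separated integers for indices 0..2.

Answer: 3 3 2

Derivation:
Ev 1: PC=4 idx=1 pred=T actual=T -> ctr[1]=3
Ev 2: PC=0 idx=0 pred=T actual=N -> ctr[0]=1
Ev 3: PC=3 idx=0 pred=N actual=T -> ctr[0]=2
Ev 4: PC=0 idx=0 pred=T actual=T -> ctr[0]=3
Ev 5: PC=3 idx=0 pred=T actual=T -> ctr[0]=3
Ev 6: PC=0 idx=0 pred=T actual=T -> ctr[0]=3
Ev 7: PC=0 idx=0 pred=T actual=T -> ctr[0]=3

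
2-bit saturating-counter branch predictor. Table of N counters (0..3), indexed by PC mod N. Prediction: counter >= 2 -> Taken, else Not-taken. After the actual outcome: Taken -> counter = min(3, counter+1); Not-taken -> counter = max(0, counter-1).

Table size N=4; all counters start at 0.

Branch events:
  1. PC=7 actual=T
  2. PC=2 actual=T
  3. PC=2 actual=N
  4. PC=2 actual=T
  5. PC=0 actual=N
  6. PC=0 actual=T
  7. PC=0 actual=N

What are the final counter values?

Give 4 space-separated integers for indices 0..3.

Ev 1: PC=7 idx=3 pred=N actual=T -> ctr[3]=1
Ev 2: PC=2 idx=2 pred=N actual=T -> ctr[2]=1
Ev 3: PC=2 idx=2 pred=N actual=N -> ctr[2]=0
Ev 4: PC=2 idx=2 pred=N actual=T -> ctr[2]=1
Ev 5: PC=0 idx=0 pred=N actual=N -> ctr[0]=0
Ev 6: PC=0 idx=0 pred=N actual=T -> ctr[0]=1
Ev 7: PC=0 idx=0 pred=N actual=N -> ctr[0]=0

Answer: 0 0 1 1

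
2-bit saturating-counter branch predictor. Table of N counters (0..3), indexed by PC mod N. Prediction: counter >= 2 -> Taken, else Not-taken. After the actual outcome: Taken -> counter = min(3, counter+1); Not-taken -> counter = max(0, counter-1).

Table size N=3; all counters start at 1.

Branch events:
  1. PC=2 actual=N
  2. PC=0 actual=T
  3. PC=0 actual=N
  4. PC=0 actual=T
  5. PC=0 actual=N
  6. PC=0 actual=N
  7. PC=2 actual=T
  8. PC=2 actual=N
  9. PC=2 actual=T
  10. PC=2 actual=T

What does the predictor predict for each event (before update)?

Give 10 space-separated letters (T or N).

Answer: N N T N T N N N N N

Derivation:
Ev 1: PC=2 idx=2 pred=N actual=N -> ctr[2]=0
Ev 2: PC=0 idx=0 pred=N actual=T -> ctr[0]=2
Ev 3: PC=0 idx=0 pred=T actual=N -> ctr[0]=1
Ev 4: PC=0 idx=0 pred=N actual=T -> ctr[0]=2
Ev 5: PC=0 idx=0 pred=T actual=N -> ctr[0]=1
Ev 6: PC=0 idx=0 pred=N actual=N -> ctr[0]=0
Ev 7: PC=2 idx=2 pred=N actual=T -> ctr[2]=1
Ev 8: PC=2 idx=2 pred=N actual=N -> ctr[2]=0
Ev 9: PC=2 idx=2 pred=N actual=T -> ctr[2]=1
Ev 10: PC=2 idx=2 pred=N actual=T -> ctr[2]=2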